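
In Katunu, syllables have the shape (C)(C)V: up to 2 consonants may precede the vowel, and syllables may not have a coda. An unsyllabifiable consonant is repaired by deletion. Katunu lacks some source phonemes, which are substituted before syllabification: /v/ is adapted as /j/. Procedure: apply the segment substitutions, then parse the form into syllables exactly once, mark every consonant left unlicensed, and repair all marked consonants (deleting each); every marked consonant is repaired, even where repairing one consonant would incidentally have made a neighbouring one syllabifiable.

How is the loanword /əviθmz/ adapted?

Substitution: /v/ → /j/, giving /əjiθmz/.
Under (C)(C)V, the unsyllabifiable consonants are /θ/, /m/, /z/ (no codas are permitted; onsets may contain at most 2 consonants).
Deletion applies to /θ/, /m/, /z/.

əji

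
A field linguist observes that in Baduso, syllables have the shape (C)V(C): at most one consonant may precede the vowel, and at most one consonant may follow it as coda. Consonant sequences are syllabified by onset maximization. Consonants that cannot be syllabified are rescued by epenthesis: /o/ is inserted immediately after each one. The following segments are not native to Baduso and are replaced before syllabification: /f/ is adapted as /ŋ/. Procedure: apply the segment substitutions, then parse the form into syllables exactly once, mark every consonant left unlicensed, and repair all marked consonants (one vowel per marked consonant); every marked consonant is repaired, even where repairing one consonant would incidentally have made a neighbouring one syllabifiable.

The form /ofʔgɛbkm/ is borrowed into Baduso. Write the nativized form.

Substitution: /f/ → /ŋ/, giving /oŋʔgɛbkm/.
The consonants /ʔ/, /k/, /m/ cannot be parsed into a legal (C)V(C) syllable (at most one coda consonant is licensed; onsets are limited to one consonant).
Each unlicensed consonant becomes the onset of a new syllable: /ʔ/ → /ʔo/, /k/ → /ko/, /m/ → /mo/.

oŋʔogɛbkomo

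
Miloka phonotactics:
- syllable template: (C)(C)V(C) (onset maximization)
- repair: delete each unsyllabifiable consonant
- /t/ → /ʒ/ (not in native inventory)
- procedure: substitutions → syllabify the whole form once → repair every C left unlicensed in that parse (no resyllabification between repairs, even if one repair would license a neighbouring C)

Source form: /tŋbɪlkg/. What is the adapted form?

Substitution: /t/ → /ʒ/, giving /ʒŋbɪlkg/.
The consonants /ʒ/, /k/, /g/ cannot be parsed into a legal (C)(C)V(C) syllable (at most one coda consonant is licensed; onsets may contain at most 2 consonants).
Deleting the stranded consonants removes /ʒ/, /k/, /g/.

ŋbɪl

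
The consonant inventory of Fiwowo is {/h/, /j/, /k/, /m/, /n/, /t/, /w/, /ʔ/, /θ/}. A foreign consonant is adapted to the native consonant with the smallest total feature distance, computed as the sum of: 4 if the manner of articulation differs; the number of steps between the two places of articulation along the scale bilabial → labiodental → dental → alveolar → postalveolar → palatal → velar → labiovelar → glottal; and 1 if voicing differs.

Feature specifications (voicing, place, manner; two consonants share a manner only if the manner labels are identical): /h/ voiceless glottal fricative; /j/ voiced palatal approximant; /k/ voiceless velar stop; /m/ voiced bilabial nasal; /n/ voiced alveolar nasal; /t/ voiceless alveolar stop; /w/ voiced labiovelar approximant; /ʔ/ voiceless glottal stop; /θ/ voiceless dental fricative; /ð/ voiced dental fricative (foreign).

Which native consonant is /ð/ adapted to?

/θ/ is closest: same manner (fricative), place distance 0 (dental→dental), voicing differs (+1); total 1. Next closest is /n/ at distance 5.

θ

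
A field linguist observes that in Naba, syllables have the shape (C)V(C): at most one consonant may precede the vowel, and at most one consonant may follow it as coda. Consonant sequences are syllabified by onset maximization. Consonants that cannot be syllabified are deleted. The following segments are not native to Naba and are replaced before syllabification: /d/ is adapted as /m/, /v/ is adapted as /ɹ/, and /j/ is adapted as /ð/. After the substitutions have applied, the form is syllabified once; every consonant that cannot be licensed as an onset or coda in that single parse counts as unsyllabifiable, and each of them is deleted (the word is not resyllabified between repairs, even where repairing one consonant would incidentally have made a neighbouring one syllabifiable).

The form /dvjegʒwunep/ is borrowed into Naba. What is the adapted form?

ðegwunep

Substitution: /d/ → /m/, /v/ → /ɹ/, /j/ → /ð/, giving /mɹðegʒwunep/.
The consonants /m/, /ɹ/, /ʒ/ cannot be parsed into a legal (C)V(C) syllable (at most one coda consonant is licensed; onsets are limited to one consonant).
Each unlicensed consonant is deleted: /m/, /ɹ/, /ʒ/.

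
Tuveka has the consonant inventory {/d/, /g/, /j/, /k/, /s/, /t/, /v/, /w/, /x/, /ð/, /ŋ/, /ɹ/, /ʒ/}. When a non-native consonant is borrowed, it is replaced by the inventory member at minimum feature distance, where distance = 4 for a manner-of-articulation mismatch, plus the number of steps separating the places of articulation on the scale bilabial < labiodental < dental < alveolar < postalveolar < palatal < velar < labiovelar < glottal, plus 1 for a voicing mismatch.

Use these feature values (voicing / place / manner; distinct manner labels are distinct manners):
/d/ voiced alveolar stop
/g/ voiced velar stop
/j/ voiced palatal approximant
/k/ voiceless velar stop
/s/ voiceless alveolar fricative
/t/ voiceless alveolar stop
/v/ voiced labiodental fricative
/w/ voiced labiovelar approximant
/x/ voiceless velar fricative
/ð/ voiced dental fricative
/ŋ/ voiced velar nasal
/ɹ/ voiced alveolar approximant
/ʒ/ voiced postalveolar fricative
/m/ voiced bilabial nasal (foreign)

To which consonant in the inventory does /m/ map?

/v/ is closest: manner differs (nasal→fricative, +4), place distance 1 (bilabial→labiodental), same voicing; total 5. Next closest is /ð/ at distance 6.

v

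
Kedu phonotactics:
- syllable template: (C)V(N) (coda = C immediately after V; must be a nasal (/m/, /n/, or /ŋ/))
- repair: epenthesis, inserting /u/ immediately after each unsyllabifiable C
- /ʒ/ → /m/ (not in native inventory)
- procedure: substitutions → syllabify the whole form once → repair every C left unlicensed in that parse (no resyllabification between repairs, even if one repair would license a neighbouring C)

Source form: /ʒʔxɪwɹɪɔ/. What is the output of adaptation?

Substitution: /ʒ/ → /m/, giving /mʔxɪwɹɪɔ/.
Syllabifying with onset maximization leaves /m/, /ʔ/, /w/ stranded (only a nasal (/m/, /n/, or /ŋ/) is licensed in coda position; onsets are limited to one consonant).
Inserting the epenthetic vowel yields /m/ → /mu/, /ʔ/ → /ʔu/, /w/ → /wu/.

muʔuxɪwuɹɪɔ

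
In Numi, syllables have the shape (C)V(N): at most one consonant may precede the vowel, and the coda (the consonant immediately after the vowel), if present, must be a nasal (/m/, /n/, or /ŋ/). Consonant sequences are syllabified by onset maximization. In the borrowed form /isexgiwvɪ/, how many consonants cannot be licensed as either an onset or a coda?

The consonants /x/, /w/ cannot be parsed into a legal (C)V(N) syllable (only a nasal (/m/, /n/, or /ŋ/) is licensed in coda position; onsets are limited to one consonant).

2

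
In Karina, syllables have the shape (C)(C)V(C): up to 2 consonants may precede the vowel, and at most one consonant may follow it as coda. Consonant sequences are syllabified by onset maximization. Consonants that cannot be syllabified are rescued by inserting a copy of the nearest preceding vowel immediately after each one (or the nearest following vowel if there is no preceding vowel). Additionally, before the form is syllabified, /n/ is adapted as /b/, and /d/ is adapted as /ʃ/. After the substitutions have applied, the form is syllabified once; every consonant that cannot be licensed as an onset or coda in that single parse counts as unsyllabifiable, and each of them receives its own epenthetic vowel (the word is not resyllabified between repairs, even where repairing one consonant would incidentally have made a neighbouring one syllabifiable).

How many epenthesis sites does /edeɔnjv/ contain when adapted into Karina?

After substitution the input is /eʃeɔbjv/.
The unsyllabifiable consonants are /j/, /v/; each receives one epenthetic vowel.

2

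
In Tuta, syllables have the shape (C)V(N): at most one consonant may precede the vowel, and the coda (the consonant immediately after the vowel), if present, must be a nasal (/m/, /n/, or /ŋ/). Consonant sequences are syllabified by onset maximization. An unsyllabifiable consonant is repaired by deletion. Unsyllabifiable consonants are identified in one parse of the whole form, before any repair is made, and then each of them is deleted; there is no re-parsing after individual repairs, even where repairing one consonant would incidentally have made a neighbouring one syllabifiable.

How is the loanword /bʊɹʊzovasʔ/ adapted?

bʊɹʊzova

Syllabifying with onset maximization leaves /s/, /ʔ/ stranded (only a nasal (/m/, /n/, or /ŋ/) is licensed in coda position; onsets are limited to one consonant).
Each unlicensed consonant is deleted: /s/, /ʔ/.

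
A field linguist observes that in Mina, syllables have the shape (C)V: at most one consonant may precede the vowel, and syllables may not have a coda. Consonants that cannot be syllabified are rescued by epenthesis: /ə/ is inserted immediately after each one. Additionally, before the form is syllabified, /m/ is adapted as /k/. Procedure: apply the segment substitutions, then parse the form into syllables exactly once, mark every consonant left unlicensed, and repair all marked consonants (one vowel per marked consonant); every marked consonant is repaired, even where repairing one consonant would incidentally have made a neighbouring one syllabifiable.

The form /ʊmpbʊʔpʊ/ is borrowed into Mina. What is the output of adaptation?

Substitution: /m/ → /k/, giving /ʊkpbʊʔpʊ/.
Syllabifying with onset maximization leaves /k/, /p/, /ʔ/ stranded (no codas are permitted; onsets are limited to one consonant).
Epenthesis after each stranded consonant: /k/ → /kə/, /p/ → /pə/, /ʔ/ → /ʔə/.

ʊkəpəbʊʔəpʊ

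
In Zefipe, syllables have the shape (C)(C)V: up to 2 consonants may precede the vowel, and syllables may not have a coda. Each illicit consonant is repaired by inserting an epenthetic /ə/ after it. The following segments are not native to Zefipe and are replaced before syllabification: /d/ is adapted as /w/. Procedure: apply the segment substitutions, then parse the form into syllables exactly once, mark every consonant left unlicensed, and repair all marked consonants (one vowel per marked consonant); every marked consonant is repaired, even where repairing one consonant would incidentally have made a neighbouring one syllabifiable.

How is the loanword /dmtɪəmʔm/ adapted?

Substitution: /d/ → /w/, giving /wmtɪəmʔm/.
Under (C)(C)V, the unsyllabifiable consonants are /w/, /m/, /ʔ/, /m/ (no codas are permitted; onsets may contain at most 2 consonants).
Epenthesis after each stranded consonant: /w/ → /wə/, /m/ → /mə/, /ʔ/ → /ʔə/, /m/ → /mə/.

wəmtɪəməʔəmə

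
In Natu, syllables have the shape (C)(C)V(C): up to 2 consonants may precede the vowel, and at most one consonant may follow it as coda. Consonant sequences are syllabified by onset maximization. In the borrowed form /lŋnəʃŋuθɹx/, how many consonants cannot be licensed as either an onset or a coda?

3

Syllabifying with onset maximization leaves /l/, /ɹ/, /x/ stranded (at most one coda consonant is licensed; onsets may contain at most 2 consonants).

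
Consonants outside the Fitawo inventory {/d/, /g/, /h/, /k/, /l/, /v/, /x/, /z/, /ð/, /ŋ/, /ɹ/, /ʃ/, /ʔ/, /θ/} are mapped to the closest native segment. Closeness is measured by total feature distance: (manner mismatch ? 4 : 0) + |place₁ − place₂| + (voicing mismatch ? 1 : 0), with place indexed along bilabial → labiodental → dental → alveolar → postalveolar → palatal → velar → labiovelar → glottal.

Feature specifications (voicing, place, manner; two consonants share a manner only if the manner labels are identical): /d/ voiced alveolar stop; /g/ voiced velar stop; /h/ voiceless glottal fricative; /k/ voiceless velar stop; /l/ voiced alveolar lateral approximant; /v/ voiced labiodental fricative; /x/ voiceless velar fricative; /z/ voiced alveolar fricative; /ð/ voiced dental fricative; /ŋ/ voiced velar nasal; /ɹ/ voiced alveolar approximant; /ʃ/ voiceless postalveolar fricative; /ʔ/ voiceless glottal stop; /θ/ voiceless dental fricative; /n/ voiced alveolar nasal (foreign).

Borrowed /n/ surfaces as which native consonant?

/ŋ/ is closest: same manner (nasal), place distance 3 (alveolar→velar), same voicing; total 3. Next closest is /d/ at distance 4.

ŋ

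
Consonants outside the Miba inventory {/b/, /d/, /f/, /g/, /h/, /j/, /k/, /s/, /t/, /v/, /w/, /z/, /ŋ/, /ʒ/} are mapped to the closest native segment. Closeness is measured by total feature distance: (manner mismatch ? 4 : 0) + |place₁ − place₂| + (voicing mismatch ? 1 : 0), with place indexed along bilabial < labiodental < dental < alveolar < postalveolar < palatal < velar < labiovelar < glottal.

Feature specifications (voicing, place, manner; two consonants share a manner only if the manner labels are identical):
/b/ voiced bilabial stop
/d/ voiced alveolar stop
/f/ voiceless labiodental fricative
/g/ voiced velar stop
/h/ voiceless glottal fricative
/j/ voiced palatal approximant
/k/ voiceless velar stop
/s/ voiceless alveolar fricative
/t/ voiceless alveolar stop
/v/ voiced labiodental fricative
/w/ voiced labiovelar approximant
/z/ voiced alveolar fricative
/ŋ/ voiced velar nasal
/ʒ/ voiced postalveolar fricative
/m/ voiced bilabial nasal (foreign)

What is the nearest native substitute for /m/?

b

/b/ is closest: manner differs (nasal→stop, +4), place distance 0 (bilabial→bilabial), same voicing; total 4. Next closest is /v/ at distance 5.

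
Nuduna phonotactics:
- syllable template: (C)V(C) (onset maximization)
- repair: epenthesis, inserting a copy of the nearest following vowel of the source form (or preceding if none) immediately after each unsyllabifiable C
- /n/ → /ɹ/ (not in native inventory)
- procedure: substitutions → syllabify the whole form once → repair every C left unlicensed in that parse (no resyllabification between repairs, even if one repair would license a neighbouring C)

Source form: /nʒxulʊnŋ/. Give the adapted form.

Substitution: /n/ → /ɹ/, giving /ɹʒxulʊɹŋ/.
The consonants /ɹ/, /ʒ/, /ŋ/ cannot be parsed into a legal (C)V(C) syllable (at most one coda consonant is licensed; onsets are limited to one consonant).
Epenthesis after each stranded consonant: /ɹ/ → /ɹu/, /ʒ/ → /ʒu/, /ŋ/ → /ŋʊ/.

ɹuʒuxulʊɹŋʊ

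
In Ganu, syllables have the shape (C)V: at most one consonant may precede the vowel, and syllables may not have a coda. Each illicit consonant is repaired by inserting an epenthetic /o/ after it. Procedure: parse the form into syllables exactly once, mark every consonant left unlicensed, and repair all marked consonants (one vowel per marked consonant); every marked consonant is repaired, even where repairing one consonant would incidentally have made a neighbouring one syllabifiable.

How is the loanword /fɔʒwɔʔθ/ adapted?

The consonants /ʒ/, /ʔ/, /θ/ cannot be parsed into a legal (C)V syllable (no codas are permitted; onsets are limited to one consonant).
Inserting the epenthetic vowel yields /ʒ/ → /ʒo/, /ʔ/ → /ʔo/, /θ/ → /θo/.

fɔʒowɔʔoθo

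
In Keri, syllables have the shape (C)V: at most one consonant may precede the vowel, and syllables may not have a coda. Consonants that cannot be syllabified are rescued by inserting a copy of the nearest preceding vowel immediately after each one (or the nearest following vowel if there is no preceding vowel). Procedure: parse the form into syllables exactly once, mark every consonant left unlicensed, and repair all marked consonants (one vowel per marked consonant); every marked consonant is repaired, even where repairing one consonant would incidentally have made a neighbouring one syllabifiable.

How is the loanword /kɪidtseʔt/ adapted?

kɪiditiseʔete

The consonants /d/, /t/, /ʔ/, /t/ cannot be parsed into a legal (C)V syllable (no codas are permitted; onsets are limited to one consonant).
Epenthesis after each stranded consonant: /d/ → /di/, /t/ → /ti/, /ʔ/ → /ʔe/, /t/ → /te/.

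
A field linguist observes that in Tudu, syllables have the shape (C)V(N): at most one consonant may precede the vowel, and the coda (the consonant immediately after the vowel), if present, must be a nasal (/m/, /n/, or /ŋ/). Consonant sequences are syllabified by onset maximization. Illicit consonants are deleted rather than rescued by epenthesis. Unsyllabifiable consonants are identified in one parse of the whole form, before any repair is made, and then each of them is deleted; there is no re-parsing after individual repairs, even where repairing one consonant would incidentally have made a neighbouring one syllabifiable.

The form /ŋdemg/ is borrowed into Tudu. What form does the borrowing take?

The consonants /ŋ/, /g/ cannot be parsed into a legal (C)V(N) syllable (only a nasal (/m/, /n/, or /ŋ/) is licensed in coda position; onsets are limited to one consonant).
Each unlicensed consonant is deleted: /ŋ/, /g/.

dem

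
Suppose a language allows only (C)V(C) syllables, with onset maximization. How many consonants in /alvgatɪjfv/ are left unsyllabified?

3

Under (C)V(C), the unsyllabifiable consonants are /v/, /f/, /v/ (at most one coda consonant is licensed; onsets are limited to one consonant).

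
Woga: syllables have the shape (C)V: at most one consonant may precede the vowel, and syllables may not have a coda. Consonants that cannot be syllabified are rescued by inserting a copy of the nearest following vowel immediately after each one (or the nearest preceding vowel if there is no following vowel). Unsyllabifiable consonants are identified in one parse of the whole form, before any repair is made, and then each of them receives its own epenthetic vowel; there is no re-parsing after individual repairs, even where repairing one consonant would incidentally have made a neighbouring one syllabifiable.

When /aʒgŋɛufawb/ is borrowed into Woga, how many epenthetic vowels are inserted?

The unsyllabifiable consonants are /ʒ/, /g/, /w/, /b/; each receives one epenthetic vowel.

4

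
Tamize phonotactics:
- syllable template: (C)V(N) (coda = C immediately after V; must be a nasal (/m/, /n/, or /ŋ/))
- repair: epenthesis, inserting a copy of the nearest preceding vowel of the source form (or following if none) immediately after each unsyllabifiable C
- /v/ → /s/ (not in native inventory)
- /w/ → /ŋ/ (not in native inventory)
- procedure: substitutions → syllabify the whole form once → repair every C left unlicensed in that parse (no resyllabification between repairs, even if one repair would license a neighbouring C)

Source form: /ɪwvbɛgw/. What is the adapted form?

ɪŋsɪbɛgɛŋɛ

Substitution: /w/ → /ŋ/, /v/ → /s/, giving /ɪŋsbɛgŋ/.
Syllabifying with onset maximization leaves /s/, /g/, /ŋ/ stranded (only a nasal (/m/, /n/, or /ŋ/) is licensed in coda position; onsets are limited to one consonant).
Epenthesis after each stranded consonant: /s/ → /sɪ/, /g/ → /gɛ/, /ŋ/ → /ŋɛ/.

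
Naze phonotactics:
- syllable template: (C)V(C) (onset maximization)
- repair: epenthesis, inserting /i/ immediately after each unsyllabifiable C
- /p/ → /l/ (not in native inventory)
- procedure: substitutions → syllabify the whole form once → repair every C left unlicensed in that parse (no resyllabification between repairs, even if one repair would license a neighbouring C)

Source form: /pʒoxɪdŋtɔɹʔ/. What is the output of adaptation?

Substitution: /p/ → /l/, giving /lʒoxɪdŋtɔɹʔ/.
Under (C)V(C), the unsyllabifiable consonants are /l/, /ŋ/, /ʔ/ (at most one coda consonant is licensed; onsets are limited to one consonant).
Epenthesis after each stranded consonant: /l/ → /li/, /ŋ/ → /ŋi/, /ʔ/ → /ʔi/.

liʒoxɪdŋitɔɹʔi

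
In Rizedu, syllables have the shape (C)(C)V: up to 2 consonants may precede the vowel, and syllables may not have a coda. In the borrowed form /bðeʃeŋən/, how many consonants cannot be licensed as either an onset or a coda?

1

Under (C)(C)V, the unsyllabifiable consonants are /n/ (no codas are permitted; onsets may contain at most 2 consonants).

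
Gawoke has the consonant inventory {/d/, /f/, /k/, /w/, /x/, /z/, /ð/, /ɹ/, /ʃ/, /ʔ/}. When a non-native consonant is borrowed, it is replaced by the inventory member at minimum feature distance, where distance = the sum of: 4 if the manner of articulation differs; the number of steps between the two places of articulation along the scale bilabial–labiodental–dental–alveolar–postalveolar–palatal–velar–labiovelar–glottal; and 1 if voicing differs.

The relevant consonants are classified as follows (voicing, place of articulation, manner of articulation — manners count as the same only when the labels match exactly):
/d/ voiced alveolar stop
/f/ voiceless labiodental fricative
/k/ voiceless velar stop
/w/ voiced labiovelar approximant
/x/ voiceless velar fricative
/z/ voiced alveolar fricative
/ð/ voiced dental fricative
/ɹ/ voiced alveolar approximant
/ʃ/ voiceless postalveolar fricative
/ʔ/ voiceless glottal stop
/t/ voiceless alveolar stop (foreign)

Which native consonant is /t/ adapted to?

d

/d/ is closest: same manner (stop), place distance 0 (alveolar→alveolar), voicing differs (+1); total 1. Next closest is /k/ at distance 3.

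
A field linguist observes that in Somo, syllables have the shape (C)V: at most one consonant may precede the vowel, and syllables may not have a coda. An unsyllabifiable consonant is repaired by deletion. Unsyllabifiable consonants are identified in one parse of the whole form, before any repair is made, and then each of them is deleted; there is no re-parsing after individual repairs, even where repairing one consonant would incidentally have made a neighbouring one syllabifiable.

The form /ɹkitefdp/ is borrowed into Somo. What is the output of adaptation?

kite

The consonants /ɹ/, /f/, /d/, /p/ cannot be parsed into a legal (C)V syllable (no codas are permitted; onsets are limited to one consonant).
Deleting the stranded consonants removes /ɹ/, /f/, /d/, /p/.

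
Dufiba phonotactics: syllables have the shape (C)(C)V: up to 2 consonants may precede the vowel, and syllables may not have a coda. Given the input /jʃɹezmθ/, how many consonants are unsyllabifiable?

Under (C)(C)V, the unsyllabifiable consonants are /j/, /z/, /m/, /θ/ (no codas are permitted; onsets may contain at most 2 consonants).

4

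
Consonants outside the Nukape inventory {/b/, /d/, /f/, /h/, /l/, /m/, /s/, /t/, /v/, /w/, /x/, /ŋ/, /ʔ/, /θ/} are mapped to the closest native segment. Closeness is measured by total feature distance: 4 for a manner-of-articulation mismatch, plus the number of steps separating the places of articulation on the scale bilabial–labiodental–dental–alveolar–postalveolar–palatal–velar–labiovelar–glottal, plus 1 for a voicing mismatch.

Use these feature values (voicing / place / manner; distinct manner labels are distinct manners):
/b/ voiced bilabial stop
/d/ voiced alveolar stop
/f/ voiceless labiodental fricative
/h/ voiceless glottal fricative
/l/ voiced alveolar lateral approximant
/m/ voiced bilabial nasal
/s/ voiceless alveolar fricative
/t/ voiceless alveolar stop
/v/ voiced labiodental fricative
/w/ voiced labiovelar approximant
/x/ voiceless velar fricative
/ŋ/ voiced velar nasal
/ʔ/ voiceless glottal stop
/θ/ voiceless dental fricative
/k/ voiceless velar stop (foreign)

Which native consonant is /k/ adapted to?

ʔ

/ʔ/ is closest: same manner (stop), place distance 2 (velar→glottal), same voicing; total 2. Next closest is /t/ at distance 3.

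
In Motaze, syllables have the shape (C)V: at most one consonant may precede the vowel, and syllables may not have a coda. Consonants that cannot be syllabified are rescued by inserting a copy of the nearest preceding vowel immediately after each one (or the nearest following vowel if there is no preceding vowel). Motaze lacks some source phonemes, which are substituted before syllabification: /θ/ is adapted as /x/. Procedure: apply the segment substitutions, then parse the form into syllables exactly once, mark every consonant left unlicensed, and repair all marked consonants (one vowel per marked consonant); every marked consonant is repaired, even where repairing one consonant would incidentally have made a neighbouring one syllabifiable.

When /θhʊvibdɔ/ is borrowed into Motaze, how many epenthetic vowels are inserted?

After substitution the input is /xhʊvibdɔ/.
The unsyllabifiable consonants are /x/, /b/; each receives one epenthetic vowel.

2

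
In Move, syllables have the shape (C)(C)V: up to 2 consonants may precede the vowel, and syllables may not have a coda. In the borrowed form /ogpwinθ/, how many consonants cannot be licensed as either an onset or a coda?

3

Syllabifying with onset maximization leaves /g/, /n/, /θ/ stranded (no codas are permitted; onsets may contain at most 2 consonants).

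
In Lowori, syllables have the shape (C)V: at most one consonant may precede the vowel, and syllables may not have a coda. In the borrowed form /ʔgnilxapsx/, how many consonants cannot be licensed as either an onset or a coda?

6

Syllabifying with onset maximization leaves /ʔ/, /g/, /l/, /p/, /s/, /x/ stranded (no codas are permitted; onsets are limited to one consonant).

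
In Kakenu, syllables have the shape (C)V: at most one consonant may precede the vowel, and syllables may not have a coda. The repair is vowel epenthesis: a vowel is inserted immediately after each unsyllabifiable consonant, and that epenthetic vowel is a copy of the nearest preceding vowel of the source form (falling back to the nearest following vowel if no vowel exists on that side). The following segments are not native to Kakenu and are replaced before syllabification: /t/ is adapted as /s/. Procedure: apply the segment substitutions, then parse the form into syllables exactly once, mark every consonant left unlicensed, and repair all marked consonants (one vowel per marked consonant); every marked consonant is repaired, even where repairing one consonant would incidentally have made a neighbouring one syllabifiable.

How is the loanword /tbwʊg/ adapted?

Substitution: /t/ → /s/, giving /sbwʊg/.
Under (C)V, the unsyllabifiable consonants are /s/, /b/, /g/ (no codas are permitted; onsets are limited to one consonant).
Epenthesis after each stranded consonant: /s/ → /sʊ/, /b/ → /bʊ/, /g/ → /gʊ/.

sʊbʊwʊgʊ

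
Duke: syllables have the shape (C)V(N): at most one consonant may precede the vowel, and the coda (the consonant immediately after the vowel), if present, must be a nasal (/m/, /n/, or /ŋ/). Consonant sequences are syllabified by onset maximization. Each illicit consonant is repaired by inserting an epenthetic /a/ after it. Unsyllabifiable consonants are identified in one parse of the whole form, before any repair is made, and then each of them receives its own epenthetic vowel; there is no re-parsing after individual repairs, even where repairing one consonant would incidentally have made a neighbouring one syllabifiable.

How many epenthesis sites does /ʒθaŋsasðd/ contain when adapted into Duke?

The unsyllabifiable consonants are /ʒ/, /s/, /ð/, /d/; each receives one epenthetic vowel.

4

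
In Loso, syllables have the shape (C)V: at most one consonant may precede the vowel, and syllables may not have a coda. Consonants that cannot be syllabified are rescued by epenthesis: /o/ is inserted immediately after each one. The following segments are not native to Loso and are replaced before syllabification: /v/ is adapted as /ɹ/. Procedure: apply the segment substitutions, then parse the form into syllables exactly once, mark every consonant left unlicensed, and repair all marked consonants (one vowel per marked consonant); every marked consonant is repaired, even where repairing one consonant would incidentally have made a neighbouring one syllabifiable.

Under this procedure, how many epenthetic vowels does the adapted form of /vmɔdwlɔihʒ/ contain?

After substitution the input is /ɹmɔdwlɔihʒ/.
The unsyllabifiable consonants are /ɹ/, /d/, /w/, /h/, /ʒ/; each receives one epenthetic vowel.

5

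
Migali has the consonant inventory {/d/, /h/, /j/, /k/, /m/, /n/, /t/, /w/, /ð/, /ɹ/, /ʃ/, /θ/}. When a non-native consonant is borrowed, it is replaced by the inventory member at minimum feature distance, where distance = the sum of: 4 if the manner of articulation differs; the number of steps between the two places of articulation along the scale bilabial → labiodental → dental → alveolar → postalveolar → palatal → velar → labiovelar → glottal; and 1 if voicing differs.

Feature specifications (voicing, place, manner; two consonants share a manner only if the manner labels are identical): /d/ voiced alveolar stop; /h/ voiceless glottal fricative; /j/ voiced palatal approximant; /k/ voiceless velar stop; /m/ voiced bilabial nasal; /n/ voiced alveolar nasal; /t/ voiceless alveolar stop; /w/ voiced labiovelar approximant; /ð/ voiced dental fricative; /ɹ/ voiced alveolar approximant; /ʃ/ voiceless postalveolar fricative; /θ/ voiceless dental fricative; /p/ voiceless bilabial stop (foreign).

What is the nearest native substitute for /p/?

/t/ is closest: same manner (stop), place distance 3 (bilabial→alveolar), same voicing; total 3. Next closest is /d/ at distance 4.

t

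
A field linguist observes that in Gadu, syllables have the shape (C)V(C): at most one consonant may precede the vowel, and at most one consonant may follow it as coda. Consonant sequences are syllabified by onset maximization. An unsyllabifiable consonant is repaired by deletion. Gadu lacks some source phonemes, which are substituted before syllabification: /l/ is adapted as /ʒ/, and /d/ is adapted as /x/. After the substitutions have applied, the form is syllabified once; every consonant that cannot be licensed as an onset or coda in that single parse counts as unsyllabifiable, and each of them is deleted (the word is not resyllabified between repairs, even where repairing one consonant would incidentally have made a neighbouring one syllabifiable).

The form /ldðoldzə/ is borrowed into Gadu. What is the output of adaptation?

ðoʒzə

Substitution: /l/ → /ʒ/, /d/ → /x/, giving /ʒxðoʒxzə/.
Syllabifying with onset maximization leaves /ʒ/, /x/, /x/ stranded (at most one coda consonant is licensed; onsets are limited to one consonant).
Deleting the stranded consonants removes /ʒ/, /x/, /x/.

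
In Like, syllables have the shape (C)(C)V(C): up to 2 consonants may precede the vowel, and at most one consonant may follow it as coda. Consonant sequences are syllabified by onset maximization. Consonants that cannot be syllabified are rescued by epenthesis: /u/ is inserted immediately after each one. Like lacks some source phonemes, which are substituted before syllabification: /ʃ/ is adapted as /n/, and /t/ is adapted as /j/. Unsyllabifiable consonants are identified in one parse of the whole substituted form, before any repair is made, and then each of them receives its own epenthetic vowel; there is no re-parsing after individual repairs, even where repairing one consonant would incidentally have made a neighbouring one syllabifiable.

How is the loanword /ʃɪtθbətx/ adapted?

Substitution: /ʃ/ → /n/, /t/ → /j/, giving /nɪjθbəjx/.
The consonants /x/ cannot be parsed into a legal (C)(C)V(C) syllable (at most one coda consonant is licensed; onsets may contain at most 2 consonants).
Inserting the epenthetic vowel yields /x/ → /xu/.

nɪjθbəjxu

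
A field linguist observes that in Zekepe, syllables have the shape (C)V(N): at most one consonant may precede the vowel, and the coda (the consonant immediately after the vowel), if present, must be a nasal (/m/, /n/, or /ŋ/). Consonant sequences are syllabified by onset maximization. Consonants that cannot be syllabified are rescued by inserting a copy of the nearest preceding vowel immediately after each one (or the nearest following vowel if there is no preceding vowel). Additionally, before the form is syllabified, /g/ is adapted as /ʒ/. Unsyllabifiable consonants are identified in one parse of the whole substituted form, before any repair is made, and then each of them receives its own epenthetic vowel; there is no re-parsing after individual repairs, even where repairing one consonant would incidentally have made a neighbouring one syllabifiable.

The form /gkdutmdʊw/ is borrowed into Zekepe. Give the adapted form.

Substitution: /g/ → /ʒ/, giving /ʒkdutmdʊw/.
Under (C)V(N), the unsyllabifiable consonants are /ʒ/, /k/, /t/, /m/, /w/ (only a nasal (/m/, /n/, or /ŋ/) is licensed in coda position; onsets are limited to one consonant).
Epenthesis after each stranded consonant: /ʒ/ → /ʒu/, /k/ → /ku/, /t/ → /tu/, /m/ → /mu/, /w/ → /wʊ/.

ʒukudutumudʊwʊ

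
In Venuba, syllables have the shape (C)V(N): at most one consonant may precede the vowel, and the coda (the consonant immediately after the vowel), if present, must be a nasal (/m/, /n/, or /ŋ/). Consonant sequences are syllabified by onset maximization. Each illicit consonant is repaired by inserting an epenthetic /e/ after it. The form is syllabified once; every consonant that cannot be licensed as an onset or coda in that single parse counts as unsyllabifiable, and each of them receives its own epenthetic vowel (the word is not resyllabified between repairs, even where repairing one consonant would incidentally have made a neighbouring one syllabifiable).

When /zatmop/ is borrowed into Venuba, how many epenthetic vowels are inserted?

The unsyllabifiable consonants are /t/, /p/; each receives one epenthetic vowel.

2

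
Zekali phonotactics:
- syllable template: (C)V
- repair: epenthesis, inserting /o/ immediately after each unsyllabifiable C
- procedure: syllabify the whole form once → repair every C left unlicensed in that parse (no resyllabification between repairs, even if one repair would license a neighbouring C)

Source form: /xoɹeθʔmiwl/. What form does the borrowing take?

Syllabifying with onset maximization leaves /θ/, /ʔ/, /w/, /l/ stranded (no codas are permitted; onsets are limited to one consonant).
Epenthesis after each stranded consonant: /θ/ → /θo/, /ʔ/ → /ʔo/, /w/ → /wo/, /l/ → /lo/.

xoɹeθoʔomiwolo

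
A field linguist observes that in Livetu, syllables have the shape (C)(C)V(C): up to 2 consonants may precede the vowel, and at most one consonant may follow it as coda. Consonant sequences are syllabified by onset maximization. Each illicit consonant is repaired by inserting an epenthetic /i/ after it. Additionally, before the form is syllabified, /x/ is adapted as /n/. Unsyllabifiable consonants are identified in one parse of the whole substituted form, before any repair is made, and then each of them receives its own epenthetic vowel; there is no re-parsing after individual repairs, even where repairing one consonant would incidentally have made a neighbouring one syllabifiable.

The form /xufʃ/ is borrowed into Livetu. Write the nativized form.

nufʃi

Substitution: /x/ → /n/, giving /nufʃ/.
The consonants /ʃ/ cannot be parsed into a legal (C)(C)V(C) syllable (at most one coda consonant is licensed; onsets may contain at most 2 consonants).
Epenthesis after each stranded consonant: /ʃ/ → /ʃi/.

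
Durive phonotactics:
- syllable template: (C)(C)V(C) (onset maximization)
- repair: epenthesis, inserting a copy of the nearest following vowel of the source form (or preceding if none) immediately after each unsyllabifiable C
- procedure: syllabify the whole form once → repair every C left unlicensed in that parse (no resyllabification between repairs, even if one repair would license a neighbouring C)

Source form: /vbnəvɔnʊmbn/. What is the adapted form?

Syllabifying with onset maximization leaves /v/, /b/, /n/ stranded (at most one coda consonant is licensed; onsets may contain at most 2 consonants).
Inserting the epenthetic vowel yields /v/ → /və/, /b/ → /bʊ/, /n/ → /nʊ/.

vəbnəvɔnʊmbʊnʊ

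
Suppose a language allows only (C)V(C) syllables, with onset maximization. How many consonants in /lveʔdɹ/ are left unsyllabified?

3

Syllabifying with onset maximization leaves /l/, /d/, /ɹ/ stranded (at most one coda consonant is licensed; onsets are limited to one consonant).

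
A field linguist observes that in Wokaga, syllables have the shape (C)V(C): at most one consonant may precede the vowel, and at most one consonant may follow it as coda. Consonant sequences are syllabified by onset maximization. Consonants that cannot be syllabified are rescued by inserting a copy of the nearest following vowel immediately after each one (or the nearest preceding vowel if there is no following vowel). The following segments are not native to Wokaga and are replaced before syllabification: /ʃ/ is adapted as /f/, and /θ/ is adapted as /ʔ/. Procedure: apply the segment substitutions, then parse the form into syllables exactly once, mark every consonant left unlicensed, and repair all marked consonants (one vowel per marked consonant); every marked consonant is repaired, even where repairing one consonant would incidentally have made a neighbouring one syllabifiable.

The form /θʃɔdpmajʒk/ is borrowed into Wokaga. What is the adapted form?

Substitution: /θ/ → /ʔ/, /ʃ/ → /f/, giving /ʔfɔdpmajʒk/.
Under (C)V(C), the unsyllabifiable consonants are /ʔ/, /p/, /ʒ/, /k/ (at most one coda consonant is licensed; onsets are limited to one consonant).
Inserting the epenthetic vowel yields /ʔ/ → /ʔɔ/, /p/ → /pa/, /ʒ/ → /ʒa/, /k/ → /ka/.

ʔɔfɔdpamajʒaka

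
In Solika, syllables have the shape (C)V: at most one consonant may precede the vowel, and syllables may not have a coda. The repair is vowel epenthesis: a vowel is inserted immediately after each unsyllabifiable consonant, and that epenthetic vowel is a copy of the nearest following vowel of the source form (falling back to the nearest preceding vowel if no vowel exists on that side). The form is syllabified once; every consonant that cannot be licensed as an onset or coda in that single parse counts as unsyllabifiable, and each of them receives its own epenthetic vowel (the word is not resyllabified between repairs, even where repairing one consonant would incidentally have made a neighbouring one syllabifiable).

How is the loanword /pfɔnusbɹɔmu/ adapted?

The consonants /p/, /s/, /b/ cannot be parsed into a legal (C)V syllable (no codas are permitted; onsets are limited to one consonant).
Inserting the epenthetic vowel yields /p/ → /pɔ/, /s/ → /sɔ/, /b/ → /bɔ/.

pɔfɔnusɔbɔɹɔmu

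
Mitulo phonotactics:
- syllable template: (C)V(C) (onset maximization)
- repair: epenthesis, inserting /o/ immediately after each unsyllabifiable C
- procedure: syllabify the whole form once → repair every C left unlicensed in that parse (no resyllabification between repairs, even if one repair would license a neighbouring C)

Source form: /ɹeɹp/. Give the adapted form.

Syllabifying with onset maximization leaves /p/ stranded (at most one coda consonant is licensed; onsets are limited to one consonant).
Inserting the epenthetic vowel yields /p/ → /po/.

ɹeɹpo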